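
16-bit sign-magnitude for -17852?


Sign bit: 1 (negative)
Magnitude: 17852 = 100010110111100
= 1100010110111100


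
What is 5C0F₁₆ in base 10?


Positional values:
Position 0: F × 16^0 = 15 × 1 = 15
Position 1: 0 × 16^1 = 0 × 16 = 0
Position 2: C × 16^2 = 12 × 256 = 3072
Position 3: 5 × 16^3 = 5 × 4096 = 20480
Sum = 15 + 0 + 3072 + 20480
= 23567


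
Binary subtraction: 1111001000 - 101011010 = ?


Align and subtract column by column (LSB to MSB, borrowing when needed):
  1111001000
- 0101011010
  ----------
  col 0: (0 - 0 borrow-in) - 0 → 0 - 0 = 0, borrow out 0
  col 1: (0 - 0 borrow-in) - 1 → borrow from next column: (0+2) - 1 = 1, borrow out 1
  col 2: (0 - 1 borrow-in) - 0 → borrow from next column: (-1+2) - 0 = 1, borrow out 1
  col 3: (1 - 1 borrow-in) - 1 → borrow from next column: (0+2) - 1 = 1, borrow out 1
  col 4: (0 - 1 borrow-in) - 1 → borrow from next column: (-1+2) - 1 = 0, borrow out 1
  col 5: (0 - 1 borrow-in) - 0 → borrow from next column: (-1+2) - 0 = 1, borrow out 1
  col 6: (1 - 1 borrow-in) - 1 → borrow from next column: (0+2) - 1 = 1, borrow out 1
  col 7: (1 - 1 borrow-in) - 0 → 0 - 0 = 0, borrow out 0
  col 8: (1 - 0 borrow-in) - 1 → 1 - 1 = 0, borrow out 0
  col 9: (1 - 0 borrow-in) - 0 → 1 - 0 = 1, borrow out 0
Reading bits MSB→LSB: 1001101110
Strip leading zeros: 1001101110
= 1001101110


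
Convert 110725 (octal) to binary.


Each octal digit → 3 binary bits:
  1 = 001
  1 = 001
  0 = 000
  7 = 111
  2 = 010
  5 = 101
Concatenate: 001 001 000 111 010 101
= 001001000111010101


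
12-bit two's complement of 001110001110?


Original: 001110001110
Step 1 - Invert all bits: 110001110001
Step 2 - Add 1: 110001110001 + 1
= 110001110010 (represents -910)


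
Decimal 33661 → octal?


Divide by 8 repeatedly:
33661 ÷ 8 = 4207 remainder 5
4207 ÷ 8 = 525 remainder 7
525 ÷ 8 = 65 remainder 5
65 ÷ 8 = 8 remainder 1
8 ÷ 8 = 1 remainder 0
1 ÷ 8 = 0 remainder 1
Reading remainders bottom-up:
= 0o101575


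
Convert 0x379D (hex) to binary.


Each hex digit → 4 binary bits:
  3 = 0011
  7 = 0111
  9 = 1001
  D = 1101
Concatenate: 0011 0111 1001 1101
= 0011011110011101


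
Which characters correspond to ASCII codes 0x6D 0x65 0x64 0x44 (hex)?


Codes (hex): 0x6D 0x65 0x64 0x44
Per-code ASCII lookup:
  0x6D = 109  (range 97-122: lowercase, 109 - 97 = 12) → 'm'
  0x65 = 101  (range 97-122: lowercase, 101 - 97 = 4) → 'e'
  0x64 = 100  (range 97-122: lowercase, 100 - 97 = 3) → 'd'
  0x44 = 68  (range 65-90: uppercase, 68 - 65 = 3) → 'D'
= 'medD'


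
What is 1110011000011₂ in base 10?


Positional values:
Bit 0: 1 × 2^0 = 1
Bit 1: 1 × 2^1 = 2
Bit 6: 1 × 2^6 = 64
Bit 7: 1 × 2^7 = 128
Bit 10: 1 × 2^10 = 1024
Bit 11: 1 × 2^11 = 2048
Bit 12: 1 × 2^12 = 4096
Sum = 1 + 2 + 64 + 128 + 1024 + 2048 + 4096
= 7363


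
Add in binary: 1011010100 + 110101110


Align and add column by column (LSB to MSB, carry propagating):
  01011010100
+ 00110101110
  -----------
  col 0: 0 + 0 + 0 (carry in) = 0 → bit 0, carry out 0
  col 1: 0 + 1 + 0 (carry in) = 1 → bit 1, carry out 0
  col 2: 1 + 1 + 0 (carry in) = 2 → bit 0, carry out 1
  col 3: 0 + 1 + 1 (carry in) = 2 → bit 0, carry out 1
  col 4: 1 + 0 + 1 (carry in) = 2 → bit 0, carry out 1
  col 5: 0 + 1 + 1 (carry in) = 2 → bit 0, carry out 1
  col 6: 1 + 0 + 1 (carry in) = 2 → bit 0, carry out 1
  col 7: 1 + 1 + 1 (carry in) = 3 → bit 1, carry out 1
  col 8: 0 + 1 + 1 (carry in) = 2 → bit 0, carry out 1
  col 9: 1 + 0 + 1 (carry in) = 2 → bit 0, carry out 1
  col 10: 0 + 0 + 1 (carry in) = 1 → bit 1, carry out 0
Reading bits MSB→LSB: 10010000010
Strip leading zeros: 10010000010
= 10010000010


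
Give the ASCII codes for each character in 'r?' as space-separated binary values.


String: 'r?'  (2 characters)
Per-character ASCII lookup:
  'r': lowercase starts at 97: 'r' = 97 + 17 = 114 → 1110010
  '?': special character: '?' = 63 → 111111
= 1110010 111111


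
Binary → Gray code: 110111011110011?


Binary: 110111011110011
Gray code: G = B XOR (B >> 1)
B >> 1 = 011011101111001
110111011110011 XOR 011011101111001:
  1 XOR 0 = 1
  1 XOR 1 = 0
  0 XOR 1 = 1
  1 XOR 0 = 1
  1 XOR 1 = 0
  1 XOR 1 = 0
  0 XOR 1 = 1
  1 XOR 0 = 1
  1 XOR 1 = 0
  1 XOR 1 = 0
  1 XOR 1 = 0
  0 XOR 1 = 1
  0 XOR 0 = 0
  1 XOR 0 = 1
  1 XOR 1 = 0
= 101100110001010


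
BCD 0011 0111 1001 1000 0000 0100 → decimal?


Each 4-bit group → digit:
  0011 → 3
  0111 → 7
  1001 → 9
  1000 → 8
  0000 → 0
  0100 → 4
= 379804


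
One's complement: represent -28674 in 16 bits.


Original: 0111000000000010
Invert all bits:
  bit 0: 0 → 1
  bit 1: 1 → 0
  bit 2: 1 → 0
  bit 3: 1 → 0
  bit 4: 0 → 1
  bit 5: 0 → 1
  bit 6: 0 → 1
  bit 7: 0 → 1
  bit 8: 0 → 1
  bit 9: 0 → 1
  bit 10: 0 → 1
  bit 11: 0 → 1
  bit 12: 0 → 1
  bit 13: 0 → 1
  bit 14: 1 → 0
  bit 15: 0 → 1
= 1000111111111101


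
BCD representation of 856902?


Each digit → 4-bit binary:
  8 → 1000
  5 → 0101
  6 → 0110
  9 → 1001
  0 → 0000
  2 → 0010
= 1000 0101 0110 1001 0000 0010


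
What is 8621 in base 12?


Divide by 12 repeatedly:
8621 ÷ 12 = 718 remainder 5
718 ÷ 12 = 59 remainder 10
59 ÷ 12 = 4 remainder 11
4 ÷ 12 = 0 remainder 4
Reading remainders bottom-up:
= 4BA5


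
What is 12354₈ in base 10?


Positional values:
Position 0: 4 × 8^0 = 4
Position 1: 5 × 8^1 = 40
Position 2: 3 × 8^2 = 192
Position 3: 2 × 8^3 = 1024
Position 4: 1 × 8^4 = 4096
Sum = 4 + 40 + 192 + 1024 + 4096
= 5356


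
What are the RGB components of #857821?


Hex: #857821
R = 85₁₆ = 133
G = 78₁₆ = 120
B = 21₁₆ = 33
= RGB(133, 120, 33)


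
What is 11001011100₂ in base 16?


Group into 4-bit nibbles: 011001011100
  0110 = 6
  0101 = 5
  1100 = C
= 0x65C


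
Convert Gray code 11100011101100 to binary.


Gray code: 11100011101100
MSB stays the same: 1
Each subsequent bit = prev_binary XOR current_gray:
  B[1] = 1 XOR 1 = 0
  B[2] = 0 XOR 1 = 1
  B[3] = 1 XOR 0 = 1
  B[4] = 1 XOR 0 = 1
  B[5] = 1 XOR 0 = 1
  B[6] = 1 XOR 1 = 0
  B[7] = 0 XOR 1 = 1
  B[8] = 1 XOR 1 = 0
  B[9] = 0 XOR 0 = 0
  B[10] = 0 XOR 1 = 1
  B[11] = 1 XOR 1 = 0
  B[12] = 0 XOR 0 = 0
  B[13] = 0 XOR 0 = 0
= 10111101001000 (12104 decimal)


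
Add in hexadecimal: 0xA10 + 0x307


Align and add column by column (LSB to MSB, each column mod 16 with carry):
  0A10
+ 0307
  ----
  col 0: 0(0) + 7(7) + 0 (carry in) = 7 → 7(7), carry out 0
  col 1: 1(1) + 0(0) + 0 (carry in) = 1 → 1(1), carry out 0
  col 2: A(10) + 3(3) + 0 (carry in) = 13 → D(13), carry out 0
  col 3: 0(0) + 0(0) + 0 (carry in) = 0 → 0(0), carry out 0
Reading digits MSB→LSB: 0D17
Strip leading zeros: D17
= 0xD17


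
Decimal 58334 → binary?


Divide by 2 repeatedly:
58334 ÷ 2 = 29167 remainder 0
29167 ÷ 2 = 14583 remainder 1
14583 ÷ 2 = 7291 remainder 1
7291 ÷ 2 = 3645 remainder 1
3645 ÷ 2 = 1822 remainder 1
1822 ÷ 2 = 911 remainder 0
911 ÷ 2 = 455 remainder 1
455 ÷ 2 = 227 remainder 1
227 ÷ 2 = 113 remainder 1
113 ÷ 2 = 56 remainder 1
56 ÷ 2 = 28 remainder 0
28 ÷ 2 = 14 remainder 0
14 ÷ 2 = 7 remainder 0
7 ÷ 2 = 3 remainder 1
3 ÷ 2 = 1 remainder 1
1 ÷ 2 = 0 remainder 1
Reading remainders bottom-up:
= 1110001111011110


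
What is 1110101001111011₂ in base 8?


Group into 3-bit groups: 001110101001111011
  001 = 1
  110 = 6
  101 = 5
  001 = 1
  111 = 7
  011 = 3
= 0o165173


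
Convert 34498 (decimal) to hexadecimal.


Divide by 16 repeatedly:
34498 ÷ 16 = 2156 remainder 2 (2)
2156 ÷ 16 = 134 remainder 12 (C)
134 ÷ 16 = 8 remainder 6 (6)
8 ÷ 16 = 0 remainder 8 (8)
Reading remainders bottom-up:
= 0x86C2


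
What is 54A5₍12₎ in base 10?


Positional values (base 12):
  5 × 12^0 = 5 × 1 = 5
  A × 12^1 = 10 × 12 = 120
  4 × 12^2 = 4 × 144 = 576
  5 × 12^3 = 5 × 1728 = 8640
Sum = 5 + 120 + 576 + 8640
= 9341


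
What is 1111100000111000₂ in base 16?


Group into 4-bit nibbles: 1111100000111000
  1111 = F
  1000 = 8
  0011 = 3
  1000 = 8
= 0xF838


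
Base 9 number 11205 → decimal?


Positional values (base 9):
  5 × 9^0 = 5 × 1 = 5
  0 × 9^1 = 0 × 9 = 0
  2 × 9^2 = 2 × 81 = 162
  1 × 9^3 = 1 × 729 = 729
  1 × 9^4 = 1 × 6561 = 6561
Sum = 5 + 0 + 162 + 729 + 6561
= 7457


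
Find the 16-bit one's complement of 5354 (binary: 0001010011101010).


Original: 0001010011101010
Invert all bits:
  bit 0: 0 → 1
  bit 1: 0 → 1
  bit 2: 0 → 1
  bit 3: 1 → 0
  bit 4: 0 → 1
  bit 5: 1 → 0
  bit 6: 0 → 1
  bit 7: 0 → 1
  bit 8: 1 → 0
  bit 9: 1 → 0
  bit 10: 1 → 0
  bit 11: 0 → 1
  bit 12: 1 → 0
  bit 13: 0 → 1
  bit 14: 1 → 0
  bit 15: 0 → 1
= 1110101100010101


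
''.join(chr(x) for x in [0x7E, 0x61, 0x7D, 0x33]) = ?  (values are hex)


Codes (hex): 0x7E 0x61 0x7D 0x33
Per-code ASCII lookup:
  0x7E = 126  (special character) → '~'
  0x61 = 97  (range 97-122: lowercase, 97 - 97 = 0) → 'a'
  0x7D = 125  (special character) → '}'
  0x33 = 51  (range 48-57: digits, 51 - 48 = 3) → '3'
= '~a}3'


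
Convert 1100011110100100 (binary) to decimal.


Positional values:
Bit 2: 1 × 2^2 = 4
Bit 5: 1 × 2^5 = 32
Bit 7: 1 × 2^7 = 128
Bit 8: 1 × 2^8 = 256
Bit 9: 1 × 2^9 = 512
Bit 10: 1 × 2^10 = 1024
Bit 14: 1 × 2^14 = 16384
Bit 15: 1 × 2^15 = 32768
Sum = 4 + 32 + 128 + 256 + 512 + 1024 + 16384 + 32768
= 51108


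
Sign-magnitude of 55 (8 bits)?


Sign bit: 0 (positive)
Magnitude: 55 = 0110111
= 00110111


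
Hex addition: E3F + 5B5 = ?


Align and add column by column (LSB to MSB, each column mod 16 with carry):
  0E3F
+ 05B5
  ----
  col 0: F(15) + 5(5) + 0 (carry in) = 20 → 4(4), carry out 1
  col 1: 3(3) + B(11) + 1 (carry in) = 15 → F(15), carry out 0
  col 2: E(14) + 5(5) + 0 (carry in) = 19 → 3(3), carry out 1
  col 3: 0(0) + 0(0) + 1 (carry in) = 1 → 1(1), carry out 0
Reading digits MSB→LSB: 13F4
Strip leading zeros: 13F4
= 0x13F4


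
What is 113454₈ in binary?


Each octal digit → 3 binary bits:
  1 = 001
  1 = 001
  3 = 011
  4 = 100
  5 = 101
  4 = 100
Concatenate: 001 001 011 100 101 100
= 001001011100101100


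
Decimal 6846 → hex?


Divide by 16 repeatedly:
6846 ÷ 16 = 427 remainder 14 (E)
427 ÷ 16 = 26 remainder 11 (B)
26 ÷ 16 = 1 remainder 10 (A)
1 ÷ 16 = 0 remainder 1 (1)
Reading remainders bottom-up:
= 0x1ABE


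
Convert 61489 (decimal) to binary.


Divide by 2 repeatedly:
61489 ÷ 2 = 30744 remainder 1
30744 ÷ 2 = 15372 remainder 0
15372 ÷ 2 = 7686 remainder 0
7686 ÷ 2 = 3843 remainder 0
3843 ÷ 2 = 1921 remainder 1
1921 ÷ 2 = 960 remainder 1
960 ÷ 2 = 480 remainder 0
480 ÷ 2 = 240 remainder 0
240 ÷ 2 = 120 remainder 0
120 ÷ 2 = 60 remainder 0
60 ÷ 2 = 30 remainder 0
30 ÷ 2 = 15 remainder 0
15 ÷ 2 = 7 remainder 1
7 ÷ 2 = 3 remainder 1
3 ÷ 2 = 1 remainder 1
1 ÷ 2 = 0 remainder 1
Reading remainders bottom-up:
= 1111000000110001


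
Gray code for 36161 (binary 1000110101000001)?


Binary: 1000110101000001
Gray code: G = B XOR (B >> 1)
B >> 1 = 0100011010100000
1000110101000001 XOR 0100011010100000:
  1 XOR 0 = 1
  0 XOR 1 = 1
  0 XOR 0 = 0
  0 XOR 0 = 0
  1 XOR 0 = 1
  1 XOR 1 = 0
  0 XOR 1 = 1
  1 XOR 0 = 1
  0 XOR 1 = 1
  1 XOR 0 = 1
  0 XOR 1 = 1
  0 XOR 0 = 0
  0 XOR 0 = 0
  0 XOR 0 = 0
  0 XOR 0 = 0
  1 XOR 0 = 1
= 1100101111100001


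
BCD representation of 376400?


Each digit → 4-bit binary:
  3 → 0011
  7 → 0111
  6 → 0110
  4 → 0100
  0 → 0000
  0 → 0000
= 0011 0111 0110 0100 0000 0000


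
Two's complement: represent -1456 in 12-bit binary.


Original: 010110110000
Step 1 - Invert all bits: 101001001111
Step 2 - Add 1: 101001001111 + 1
= 101001010000 (represents -1456)


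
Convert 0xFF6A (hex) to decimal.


Positional values:
Position 0: A × 16^0 = 10 × 1 = 10
Position 1: 6 × 16^1 = 6 × 16 = 96
Position 2: F × 16^2 = 15 × 256 = 3840
Position 3: F × 16^3 = 15 × 4096 = 61440
Sum = 10 + 96 + 3840 + 61440
= 65386


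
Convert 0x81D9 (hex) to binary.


Each hex digit → 4 binary bits:
  8 = 1000
  1 = 0001
  D = 1101
  9 = 1001
Concatenate: 1000 0001 1101 1001
= 1000000111011001


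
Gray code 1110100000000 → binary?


Gray code: 1110100000000
MSB stays the same: 1
Each subsequent bit = prev_binary XOR current_gray:
  B[1] = 1 XOR 1 = 0
  B[2] = 0 XOR 1 = 1
  B[3] = 1 XOR 0 = 1
  B[4] = 1 XOR 1 = 0
  B[5] = 0 XOR 0 = 0
  B[6] = 0 XOR 0 = 0
  B[7] = 0 XOR 0 = 0
  B[8] = 0 XOR 0 = 0
  B[9] = 0 XOR 0 = 0
  B[10] = 0 XOR 0 = 0
  B[11] = 0 XOR 0 = 0
  B[12] = 0 XOR 0 = 0
= 1011000000000 (5632 decimal)


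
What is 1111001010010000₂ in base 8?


Group into 3-bit groups: 001111001010010000
  001 = 1
  111 = 7
  001 = 1
  010 = 2
  010 = 2
  000 = 0
= 0o171220


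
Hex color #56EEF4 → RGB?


Hex: #56EEF4
R = 56₁₆ = 86
G = EE₁₆ = 238
B = F4₁₆ = 244
= RGB(86, 238, 244)


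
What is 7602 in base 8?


Divide by 8 repeatedly:
7602 ÷ 8 = 950 remainder 2
950 ÷ 8 = 118 remainder 6
118 ÷ 8 = 14 remainder 6
14 ÷ 8 = 1 remainder 6
1 ÷ 8 = 0 remainder 1
Reading remainders bottom-up:
= 0o16662


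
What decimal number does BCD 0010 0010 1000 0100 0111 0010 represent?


Each 4-bit group → digit:
  0010 → 2
  0010 → 2
  1000 → 8
  0100 → 4
  0111 → 7
  0010 → 2
= 228472


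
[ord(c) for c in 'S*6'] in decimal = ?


String: 'S*6'  (3 characters)
Per-character ASCII lookup:
  'S': uppercase starts at 65: 'S' = 65 + 18 = 83
  '*': special character: '*' = 42
  '6': digits start at 48: '6' = 48 + 6 = 54
= 83 42 54


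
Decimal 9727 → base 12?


Divide by 12 repeatedly:
9727 ÷ 12 = 810 remainder 7
810 ÷ 12 = 67 remainder 6
67 ÷ 12 = 5 remainder 7
5 ÷ 12 = 0 remainder 5
Reading remainders bottom-up:
= 5767


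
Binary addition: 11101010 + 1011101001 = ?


Align and add column by column (LSB to MSB, carry propagating):
  00011101010
+ 01011101001
  -----------
  col 0: 0 + 1 + 0 (carry in) = 1 → bit 1, carry out 0
  col 1: 1 + 0 + 0 (carry in) = 1 → bit 1, carry out 0
  col 2: 0 + 0 + 0 (carry in) = 0 → bit 0, carry out 0
  col 3: 1 + 1 + 0 (carry in) = 2 → bit 0, carry out 1
  col 4: 0 + 0 + 1 (carry in) = 1 → bit 1, carry out 0
  col 5: 1 + 1 + 0 (carry in) = 2 → bit 0, carry out 1
  col 6: 1 + 1 + 1 (carry in) = 3 → bit 1, carry out 1
  col 7: 1 + 1 + 1 (carry in) = 3 → bit 1, carry out 1
  col 8: 0 + 0 + 1 (carry in) = 1 → bit 1, carry out 0
  col 9: 0 + 1 + 0 (carry in) = 1 → bit 1, carry out 0
  col 10: 0 + 0 + 0 (carry in) = 0 → bit 0, carry out 0
Reading bits MSB→LSB: 01111010011
Strip leading zeros: 1111010011
= 1111010011


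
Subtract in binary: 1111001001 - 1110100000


Align and subtract column by column (LSB to MSB, borrowing when needed):
  1111001001
- 1110100000
  ----------
  col 0: (1 - 0 borrow-in) - 0 → 1 - 0 = 1, borrow out 0
  col 1: (0 - 0 borrow-in) - 0 → 0 - 0 = 0, borrow out 0
  col 2: (0 - 0 borrow-in) - 0 → 0 - 0 = 0, borrow out 0
  col 3: (1 - 0 borrow-in) - 0 → 1 - 0 = 1, borrow out 0
  col 4: (0 - 0 borrow-in) - 0 → 0 - 0 = 0, borrow out 0
  col 5: (0 - 0 borrow-in) - 1 → borrow from next column: (0+2) - 1 = 1, borrow out 1
  col 6: (1 - 1 borrow-in) - 0 → 0 - 0 = 0, borrow out 0
  col 7: (1 - 0 borrow-in) - 1 → 1 - 1 = 0, borrow out 0
  col 8: (1 - 0 borrow-in) - 1 → 1 - 1 = 0, borrow out 0
  col 9: (1 - 0 borrow-in) - 1 → 1 - 1 = 0, borrow out 0
Reading bits MSB→LSB: 0000101001
Strip leading zeros: 101001
= 101001


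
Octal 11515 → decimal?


Positional values:
Position 0: 5 × 8^0 = 5
Position 1: 1 × 8^1 = 8
Position 2: 5 × 8^2 = 320
Position 3: 1 × 8^3 = 512
Position 4: 1 × 8^4 = 4096
Sum = 5 + 8 + 320 + 512 + 4096
= 4941


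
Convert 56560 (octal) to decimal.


Positional values:
Position 0: 0 × 8^0 = 0
Position 1: 6 × 8^1 = 48
Position 2: 5 × 8^2 = 320
Position 3: 6 × 8^3 = 3072
Position 4: 5 × 8^4 = 20480
Sum = 0 + 48 + 320 + 3072 + 20480
= 23920


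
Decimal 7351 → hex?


Divide by 16 repeatedly:
7351 ÷ 16 = 459 remainder 7 (7)
459 ÷ 16 = 28 remainder 11 (B)
28 ÷ 16 = 1 remainder 12 (C)
1 ÷ 16 = 0 remainder 1 (1)
Reading remainders bottom-up:
= 0x1CB7


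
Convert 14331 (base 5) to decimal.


Positional values (base 5):
  1 × 5^0 = 1 × 1 = 1
  3 × 5^1 = 3 × 5 = 15
  3 × 5^2 = 3 × 25 = 75
  4 × 5^3 = 4 × 125 = 500
  1 × 5^4 = 1 × 625 = 625
Sum = 1 + 15 + 75 + 500 + 625
= 1216


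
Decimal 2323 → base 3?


Divide by 3 repeatedly:
2323 ÷ 3 = 774 remainder 1
774 ÷ 3 = 258 remainder 0
258 ÷ 3 = 86 remainder 0
86 ÷ 3 = 28 remainder 2
28 ÷ 3 = 9 remainder 1
9 ÷ 3 = 3 remainder 0
3 ÷ 3 = 1 remainder 0
1 ÷ 3 = 0 remainder 1
Reading remainders bottom-up:
= 10012001


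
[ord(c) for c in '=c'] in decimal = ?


String: '=c'  (2 characters)
Per-character ASCII lookup:
  '=': special character: '=' = 61
  'c': lowercase starts at 97: 'c' = 97 + 2 = 99
= 61 99


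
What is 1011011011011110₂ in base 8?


Group into 3-bit groups: 001011011011011110
  001 = 1
  011 = 3
  011 = 3
  011 = 3
  011 = 3
  110 = 6
= 0o133336


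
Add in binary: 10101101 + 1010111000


Align and add column by column (LSB to MSB, carry propagating):
  00010101101
+ 01010111000
  -----------
  col 0: 1 + 0 + 0 (carry in) = 1 → bit 1, carry out 0
  col 1: 0 + 0 + 0 (carry in) = 0 → bit 0, carry out 0
  col 2: 1 + 0 + 0 (carry in) = 1 → bit 1, carry out 0
  col 3: 1 + 1 + 0 (carry in) = 2 → bit 0, carry out 1
  col 4: 0 + 1 + 1 (carry in) = 2 → bit 0, carry out 1
  col 5: 1 + 1 + 1 (carry in) = 3 → bit 1, carry out 1
  col 6: 0 + 0 + 1 (carry in) = 1 → bit 1, carry out 0
  col 7: 1 + 1 + 0 (carry in) = 2 → bit 0, carry out 1
  col 8: 0 + 0 + 1 (carry in) = 1 → bit 1, carry out 0
  col 9: 0 + 1 + 0 (carry in) = 1 → bit 1, carry out 0
  col 10: 0 + 0 + 0 (carry in) = 0 → bit 0, carry out 0
Reading bits MSB→LSB: 01101100101
Strip leading zeros: 1101100101
= 1101100101


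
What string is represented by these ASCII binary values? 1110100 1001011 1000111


Codes (binary): 1110100 1001011 1000111
Per-code ASCII lookup:
  1110100 = 116  (range 97-122: lowercase, 116 - 97 = 19) → 't'
  1001011 = 75  (range 65-90: uppercase, 75 - 65 = 10) → 'K'
  1000111 = 71  (range 65-90: uppercase, 71 - 65 = 6) → 'G'
= 'tKG'


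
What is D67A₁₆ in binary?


Each hex digit → 4 binary bits:
  D = 1101
  6 = 0110
  7 = 0111
  A = 1010
Concatenate: 1101 0110 0111 1010
= 1101011001111010


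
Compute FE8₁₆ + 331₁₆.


Align and add column by column (LSB to MSB, each column mod 16 with carry):
  0FE8
+ 0331
  ----
  col 0: 8(8) + 1(1) + 0 (carry in) = 9 → 9(9), carry out 0
  col 1: E(14) + 3(3) + 0 (carry in) = 17 → 1(1), carry out 1
  col 2: F(15) + 3(3) + 1 (carry in) = 19 → 3(3), carry out 1
  col 3: 0(0) + 0(0) + 1 (carry in) = 1 → 1(1), carry out 0
Reading digits MSB→LSB: 1319
Strip leading zeros: 1319
= 0x1319


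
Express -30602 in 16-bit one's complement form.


Original: 0111011110001010
Invert all bits:
  bit 0: 0 → 1
  bit 1: 1 → 0
  bit 2: 1 → 0
  bit 3: 1 → 0
  bit 4: 0 → 1
  bit 5: 1 → 0
  bit 6: 1 → 0
  bit 7: 1 → 0
  bit 8: 1 → 0
  bit 9: 0 → 1
  bit 10: 0 → 1
  bit 11: 0 → 1
  bit 12: 1 → 0
  bit 13: 0 → 1
  bit 14: 1 → 0
  bit 15: 0 → 1
= 1000100001110101


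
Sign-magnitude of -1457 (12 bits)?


Sign bit: 1 (negative)
Magnitude: 1457 = 10110110001
= 110110110001


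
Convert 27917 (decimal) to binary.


Divide by 2 repeatedly:
27917 ÷ 2 = 13958 remainder 1
13958 ÷ 2 = 6979 remainder 0
6979 ÷ 2 = 3489 remainder 1
3489 ÷ 2 = 1744 remainder 1
1744 ÷ 2 = 872 remainder 0
872 ÷ 2 = 436 remainder 0
436 ÷ 2 = 218 remainder 0
218 ÷ 2 = 109 remainder 0
109 ÷ 2 = 54 remainder 1
54 ÷ 2 = 27 remainder 0
27 ÷ 2 = 13 remainder 1
13 ÷ 2 = 6 remainder 1
6 ÷ 2 = 3 remainder 0
3 ÷ 2 = 1 remainder 1
1 ÷ 2 = 0 remainder 1
Reading remainders bottom-up:
= 110110100001101


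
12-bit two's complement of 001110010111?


Original: 001110010111
Step 1 - Invert all bits: 110001101000
Step 2 - Add 1: 110001101000 + 1
= 110001101001 (represents -919)


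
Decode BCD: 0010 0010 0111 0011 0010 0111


Each 4-bit group → digit:
  0010 → 2
  0010 → 2
  0111 → 7
  0011 → 3
  0010 → 2
  0111 → 7
= 227327


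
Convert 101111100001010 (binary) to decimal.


Positional values:
Bit 1: 1 × 2^1 = 2
Bit 3: 1 × 2^3 = 8
Bit 8: 1 × 2^8 = 256
Bit 9: 1 × 2^9 = 512
Bit 10: 1 × 2^10 = 1024
Bit 11: 1 × 2^11 = 2048
Bit 12: 1 × 2^12 = 4096
Bit 14: 1 × 2^14 = 16384
Sum = 2 + 8 + 256 + 512 + 1024 + 2048 + 4096 + 16384
= 24330


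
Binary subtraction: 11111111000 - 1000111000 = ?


Align and subtract column by column (LSB to MSB, borrowing when needed):
  11111111000
- 01000111000
  -----------
  col 0: (0 - 0 borrow-in) - 0 → 0 - 0 = 0, borrow out 0
  col 1: (0 - 0 borrow-in) - 0 → 0 - 0 = 0, borrow out 0
  col 2: (0 - 0 borrow-in) - 0 → 0 - 0 = 0, borrow out 0
  col 3: (1 - 0 borrow-in) - 1 → 1 - 1 = 0, borrow out 0
  col 4: (1 - 0 borrow-in) - 1 → 1 - 1 = 0, borrow out 0
  col 5: (1 - 0 borrow-in) - 1 → 1 - 1 = 0, borrow out 0
  col 6: (1 - 0 borrow-in) - 0 → 1 - 0 = 1, borrow out 0
  col 7: (1 - 0 borrow-in) - 0 → 1 - 0 = 1, borrow out 0
  col 8: (1 - 0 borrow-in) - 0 → 1 - 0 = 1, borrow out 0
  col 9: (1 - 0 borrow-in) - 1 → 1 - 1 = 0, borrow out 0
  col 10: (1 - 0 borrow-in) - 0 → 1 - 0 = 1, borrow out 0
Reading bits MSB→LSB: 10111000000
Strip leading zeros: 10111000000
= 10111000000


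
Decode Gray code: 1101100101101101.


Gray code: 1101100101101101
MSB stays the same: 1
Each subsequent bit = prev_binary XOR current_gray:
  B[1] = 1 XOR 1 = 0
  B[2] = 0 XOR 0 = 0
  B[3] = 0 XOR 1 = 1
  B[4] = 1 XOR 1 = 0
  B[5] = 0 XOR 0 = 0
  B[6] = 0 XOR 0 = 0
  B[7] = 0 XOR 1 = 1
  B[8] = 1 XOR 0 = 1
  B[9] = 1 XOR 1 = 0
  B[10] = 0 XOR 1 = 1
  B[11] = 1 XOR 0 = 1
  B[12] = 1 XOR 1 = 0
  B[13] = 0 XOR 1 = 1
  B[14] = 1 XOR 0 = 1
  B[15] = 1 XOR 1 = 0
= 1001000110110110 (37302 decimal)


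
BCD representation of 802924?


Each digit → 4-bit binary:
  8 → 1000
  0 → 0000
  2 → 0010
  9 → 1001
  2 → 0010
  4 → 0100
= 1000 0000 0010 1001 0010 0100


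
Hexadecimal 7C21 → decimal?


Positional values:
Position 0: 1 × 16^0 = 1 × 1 = 1
Position 1: 2 × 16^1 = 2 × 16 = 32
Position 2: C × 16^2 = 12 × 256 = 3072
Position 3: 7 × 16^3 = 7 × 4096 = 28672
Sum = 1 + 32 + 3072 + 28672
= 31777


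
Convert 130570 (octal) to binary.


Each octal digit → 3 binary bits:
  1 = 001
  3 = 011
  0 = 000
  5 = 101
  7 = 111
  0 = 000
Concatenate: 001 011 000 101 111 000
= 001011000101111000


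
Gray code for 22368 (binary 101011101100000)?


Binary: 101011101100000
Gray code: G = B XOR (B >> 1)
B >> 1 = 010101110110000
101011101100000 XOR 010101110110000:
  1 XOR 0 = 1
  0 XOR 1 = 1
  1 XOR 0 = 1
  0 XOR 1 = 1
  1 XOR 0 = 1
  1 XOR 1 = 0
  1 XOR 1 = 0
  0 XOR 1 = 1
  1 XOR 0 = 1
  1 XOR 1 = 0
  0 XOR 1 = 1
  0 XOR 0 = 0
  0 XOR 0 = 0
  0 XOR 0 = 0
  0 XOR 0 = 0
= 111110011010000


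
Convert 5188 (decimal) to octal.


Divide by 8 repeatedly:
5188 ÷ 8 = 648 remainder 4
648 ÷ 8 = 81 remainder 0
81 ÷ 8 = 10 remainder 1
10 ÷ 8 = 1 remainder 2
1 ÷ 8 = 0 remainder 1
Reading remainders bottom-up:
= 0o12104


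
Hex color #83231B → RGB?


Hex: #83231B
R = 83₁₆ = 131
G = 23₁₆ = 35
B = 1B₁₆ = 27
= RGB(131, 35, 27)


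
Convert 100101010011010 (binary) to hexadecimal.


Group into 4-bit nibbles: 0100101010011010
  0100 = 4
  1010 = A
  1001 = 9
  1010 = A
= 0x4A9A


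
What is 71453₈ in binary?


Each octal digit → 3 binary bits:
  7 = 111
  1 = 001
  4 = 100
  5 = 101
  3 = 011
Concatenate: 111 001 100 101 011
= 111001100101011


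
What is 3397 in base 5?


Divide by 5 repeatedly:
3397 ÷ 5 = 679 remainder 2
679 ÷ 5 = 135 remainder 4
135 ÷ 5 = 27 remainder 0
27 ÷ 5 = 5 remainder 2
5 ÷ 5 = 1 remainder 0
1 ÷ 5 = 0 remainder 1
Reading remainders bottom-up:
= 102042


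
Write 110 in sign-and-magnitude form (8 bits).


Sign bit: 0 (positive)
Magnitude: 110 = 1101110
= 01101110


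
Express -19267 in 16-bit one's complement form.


Original: 0100101101000011
Invert all bits:
  bit 0: 0 → 1
  bit 1: 1 → 0
  bit 2: 0 → 1
  bit 3: 0 → 1
  bit 4: 1 → 0
  bit 5: 0 → 1
  bit 6: 1 → 0
  bit 7: 1 → 0
  bit 8: 0 → 1
  bit 9: 1 → 0
  bit 10: 0 → 1
  bit 11: 0 → 1
  bit 12: 0 → 1
  bit 13: 0 → 1
  bit 14: 1 → 0
  bit 15: 1 → 0
= 1011010010111100


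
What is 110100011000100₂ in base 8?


Group into 3-bit groups: 110100011000100
  110 = 6
  100 = 4
  011 = 3
  000 = 0
  100 = 4
= 0o64304


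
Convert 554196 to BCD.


Each digit → 4-bit binary:
  5 → 0101
  5 → 0101
  4 → 0100
  1 → 0001
  9 → 1001
  6 → 0110
= 0101 0101 0100 0001 1001 0110


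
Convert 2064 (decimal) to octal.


Divide by 8 repeatedly:
2064 ÷ 8 = 258 remainder 0
258 ÷ 8 = 32 remainder 2
32 ÷ 8 = 4 remainder 0
4 ÷ 8 = 0 remainder 4
Reading remainders bottom-up:
= 0o4020


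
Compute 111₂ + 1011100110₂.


Align and add column by column (LSB to MSB, carry propagating):
  00000000111
+ 01011100110
  -----------
  col 0: 1 + 0 + 0 (carry in) = 1 → bit 1, carry out 0
  col 1: 1 + 1 + 0 (carry in) = 2 → bit 0, carry out 1
  col 2: 1 + 1 + 1 (carry in) = 3 → bit 1, carry out 1
  col 3: 0 + 0 + 1 (carry in) = 1 → bit 1, carry out 0
  col 4: 0 + 0 + 0 (carry in) = 0 → bit 0, carry out 0
  col 5: 0 + 1 + 0 (carry in) = 1 → bit 1, carry out 0
  col 6: 0 + 1 + 0 (carry in) = 1 → bit 1, carry out 0
  col 7: 0 + 1 + 0 (carry in) = 1 → bit 1, carry out 0
  col 8: 0 + 0 + 0 (carry in) = 0 → bit 0, carry out 0
  col 9: 0 + 1 + 0 (carry in) = 1 → bit 1, carry out 0
  col 10: 0 + 0 + 0 (carry in) = 0 → bit 0, carry out 0
Reading bits MSB→LSB: 01011101101
Strip leading zeros: 1011101101
= 1011101101


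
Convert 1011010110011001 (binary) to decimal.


Positional values:
Bit 0: 1 × 2^0 = 1
Bit 3: 1 × 2^3 = 8
Bit 4: 1 × 2^4 = 16
Bit 7: 1 × 2^7 = 128
Bit 8: 1 × 2^8 = 256
Bit 10: 1 × 2^10 = 1024
Bit 12: 1 × 2^12 = 4096
Bit 13: 1 × 2^13 = 8192
Bit 15: 1 × 2^15 = 32768
Sum = 1 + 8 + 16 + 128 + 256 + 1024 + 4096 + 8192 + 32768
= 46489


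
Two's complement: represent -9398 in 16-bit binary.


Original: 0010010010110110
Step 1 - Invert all bits: 1101101101001001
Step 2 - Add 1: 1101101101001001 + 1
= 1101101101001010 (represents -9398)


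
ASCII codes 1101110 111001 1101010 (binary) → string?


Codes (binary): 1101110 111001 1101010
Per-code ASCII lookup:
  1101110 = 110  (range 97-122: lowercase, 110 - 97 = 13) → 'n'
  111001 = 57  (range 48-57: digits, 57 - 48 = 9) → '9'
  1101010 = 106  (range 97-122: lowercase, 106 - 97 = 9) → 'j'
= 'n9j'


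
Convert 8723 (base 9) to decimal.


Positional values (base 9):
  3 × 9^0 = 3 × 1 = 3
  2 × 9^1 = 2 × 9 = 18
  7 × 9^2 = 7 × 81 = 567
  8 × 9^3 = 8 × 729 = 5832
Sum = 3 + 18 + 567 + 5832
= 6420


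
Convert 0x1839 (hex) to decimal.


Positional values:
Position 0: 9 × 16^0 = 9 × 1 = 9
Position 1: 3 × 16^1 = 3 × 16 = 48
Position 2: 8 × 16^2 = 8 × 256 = 2048
Position 3: 1 × 16^3 = 1 × 4096 = 4096
Sum = 9 + 48 + 2048 + 4096
= 6201


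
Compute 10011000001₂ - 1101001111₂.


Align and subtract column by column (LSB to MSB, borrowing when needed):
  10011000001
- 01101001111
  -----------
  col 0: (1 - 0 borrow-in) - 1 → 1 - 1 = 0, borrow out 0
  col 1: (0 - 0 borrow-in) - 1 → borrow from next column: (0+2) - 1 = 1, borrow out 1
  col 2: (0 - 1 borrow-in) - 1 → borrow from next column: (-1+2) - 1 = 0, borrow out 1
  col 3: (0 - 1 borrow-in) - 1 → borrow from next column: (-1+2) - 1 = 0, borrow out 1
  col 4: (0 - 1 borrow-in) - 0 → borrow from next column: (-1+2) - 0 = 1, borrow out 1
  col 5: (0 - 1 borrow-in) - 0 → borrow from next column: (-1+2) - 0 = 1, borrow out 1
  col 6: (1 - 1 borrow-in) - 1 → borrow from next column: (0+2) - 1 = 1, borrow out 1
  col 7: (1 - 1 borrow-in) - 0 → 0 - 0 = 0, borrow out 0
  col 8: (0 - 0 borrow-in) - 1 → borrow from next column: (0+2) - 1 = 1, borrow out 1
  col 9: (0 - 1 borrow-in) - 1 → borrow from next column: (-1+2) - 1 = 0, borrow out 1
  col 10: (1 - 1 borrow-in) - 0 → 0 - 0 = 0, borrow out 0
Reading bits MSB→LSB: 00101110010
Strip leading zeros: 101110010
= 101110010


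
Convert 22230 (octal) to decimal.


Positional values:
Position 0: 0 × 8^0 = 0
Position 1: 3 × 8^1 = 24
Position 2: 2 × 8^2 = 128
Position 3: 2 × 8^3 = 1024
Position 4: 2 × 8^4 = 8192
Sum = 0 + 24 + 128 + 1024 + 8192
= 9368


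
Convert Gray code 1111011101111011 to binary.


Gray code: 1111011101111011
MSB stays the same: 1
Each subsequent bit = prev_binary XOR current_gray:
  B[1] = 1 XOR 1 = 0
  B[2] = 0 XOR 1 = 1
  B[3] = 1 XOR 1 = 0
  B[4] = 0 XOR 0 = 0
  B[5] = 0 XOR 1 = 1
  B[6] = 1 XOR 1 = 0
  B[7] = 0 XOR 1 = 1
  B[8] = 1 XOR 0 = 1
  B[9] = 1 XOR 1 = 0
  B[10] = 0 XOR 1 = 1
  B[11] = 1 XOR 1 = 0
  B[12] = 0 XOR 1 = 1
  B[13] = 1 XOR 0 = 1
  B[14] = 1 XOR 1 = 0
  B[15] = 0 XOR 1 = 1
= 1010010110101101 (42413 decimal)


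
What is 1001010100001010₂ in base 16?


Group into 4-bit nibbles: 1001010100001010
  1001 = 9
  0101 = 5
  0000 = 0
  1010 = A
= 0x950A


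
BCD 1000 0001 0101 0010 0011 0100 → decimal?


Each 4-bit group → digit:
  1000 → 8
  0001 → 1
  0101 → 5
  0010 → 2
  0011 → 3
  0100 → 4
= 815234


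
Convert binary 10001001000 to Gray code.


Binary: 10001001000
Gray code: G = B XOR (B >> 1)
B >> 1 = 01000100100
10001001000 XOR 01000100100:
  1 XOR 0 = 1
  0 XOR 1 = 1
  0 XOR 0 = 0
  0 XOR 0 = 0
  1 XOR 0 = 1
  0 XOR 1 = 1
  0 XOR 0 = 0
  1 XOR 0 = 1
  0 XOR 1 = 1
  0 XOR 0 = 0
  0 XOR 0 = 0
= 11001101100


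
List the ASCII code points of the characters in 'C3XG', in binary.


String: 'C3XG'  (4 characters)
Per-character ASCII lookup:
  'C': uppercase starts at 65: 'C' = 65 + 2 = 67 → 1000011
  '3': digits start at 48: '3' = 48 + 3 = 51 → 110011
  'X': uppercase starts at 65: 'X' = 65 + 23 = 88 → 1011000
  'G': uppercase starts at 65: 'G' = 65 + 6 = 71 → 1000111
= 1000011 110011 1011000 1000111


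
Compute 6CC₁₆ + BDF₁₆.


Align and add column by column (LSB to MSB, each column mod 16 with carry):
  06CC
+ 0BDF
  ----
  col 0: C(12) + F(15) + 0 (carry in) = 27 → B(11), carry out 1
  col 1: C(12) + D(13) + 1 (carry in) = 26 → A(10), carry out 1
  col 2: 6(6) + B(11) + 1 (carry in) = 18 → 2(2), carry out 1
  col 3: 0(0) + 0(0) + 1 (carry in) = 1 → 1(1), carry out 0
Reading digits MSB→LSB: 12AB
Strip leading zeros: 12AB
= 0x12AB


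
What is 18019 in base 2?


Divide by 2 repeatedly:
18019 ÷ 2 = 9009 remainder 1
9009 ÷ 2 = 4504 remainder 1
4504 ÷ 2 = 2252 remainder 0
2252 ÷ 2 = 1126 remainder 0
1126 ÷ 2 = 563 remainder 0
563 ÷ 2 = 281 remainder 1
281 ÷ 2 = 140 remainder 1
140 ÷ 2 = 70 remainder 0
70 ÷ 2 = 35 remainder 0
35 ÷ 2 = 17 remainder 1
17 ÷ 2 = 8 remainder 1
8 ÷ 2 = 4 remainder 0
4 ÷ 2 = 2 remainder 0
2 ÷ 2 = 1 remainder 0
1 ÷ 2 = 0 remainder 1
Reading remainders bottom-up:
= 100011001100011


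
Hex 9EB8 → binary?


Each hex digit → 4 binary bits:
  9 = 1001
  E = 1110
  B = 1011
  8 = 1000
Concatenate: 1001 1110 1011 1000
= 1001111010111000


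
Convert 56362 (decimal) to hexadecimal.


Divide by 16 repeatedly:
56362 ÷ 16 = 3522 remainder 10 (A)
3522 ÷ 16 = 220 remainder 2 (2)
220 ÷ 16 = 13 remainder 12 (C)
13 ÷ 16 = 0 remainder 13 (D)
Reading remainders bottom-up:
= 0xDC2A


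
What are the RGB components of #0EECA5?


Hex: #0EECA5
R = 0E₁₆ = 14
G = EC₁₆ = 236
B = A5₁₆ = 165
= RGB(14, 236, 165)


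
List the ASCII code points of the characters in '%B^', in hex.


String: '%B^'  (3 characters)
Per-character ASCII lookup:
  '%': special character: '%' = 37 → 0x25
  'B': uppercase starts at 65: 'B' = 65 + 1 = 66 → 0x42
  '^': special character: '^' = 94 → 0x5E
= 0x25 0x42 0x5E


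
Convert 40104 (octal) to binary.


Each octal digit → 3 binary bits:
  4 = 100
  0 = 000
  1 = 001
  0 = 000
  4 = 100
Concatenate: 100 000 001 000 100
= 100000001000100


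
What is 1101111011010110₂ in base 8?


Group into 3-bit groups: 001101111011010110
  001 = 1
  101 = 5
  111 = 7
  011 = 3
  010 = 2
  110 = 6
= 0o157326


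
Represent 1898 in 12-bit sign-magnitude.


Sign bit: 0 (positive)
Magnitude: 1898 = 11101101010
= 011101101010


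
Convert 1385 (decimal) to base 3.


Divide by 3 repeatedly:
1385 ÷ 3 = 461 remainder 2
461 ÷ 3 = 153 remainder 2
153 ÷ 3 = 51 remainder 0
51 ÷ 3 = 17 remainder 0
17 ÷ 3 = 5 remainder 2
5 ÷ 3 = 1 remainder 2
1 ÷ 3 = 0 remainder 1
Reading remainders bottom-up:
= 1220022


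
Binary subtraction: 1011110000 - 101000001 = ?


Align and subtract column by column (LSB to MSB, borrowing when needed):
  1011110000
- 0101000001
  ----------
  col 0: (0 - 0 borrow-in) - 1 → borrow from next column: (0+2) - 1 = 1, borrow out 1
  col 1: (0 - 1 borrow-in) - 0 → borrow from next column: (-1+2) - 0 = 1, borrow out 1
  col 2: (0 - 1 borrow-in) - 0 → borrow from next column: (-1+2) - 0 = 1, borrow out 1
  col 3: (0 - 1 borrow-in) - 0 → borrow from next column: (-1+2) - 0 = 1, borrow out 1
  col 4: (1 - 1 borrow-in) - 0 → 0 - 0 = 0, borrow out 0
  col 5: (1 - 0 borrow-in) - 0 → 1 - 0 = 1, borrow out 0
  col 6: (1 - 0 borrow-in) - 1 → 1 - 1 = 0, borrow out 0
  col 7: (1 - 0 borrow-in) - 0 → 1 - 0 = 1, borrow out 0
  col 8: (0 - 0 borrow-in) - 1 → borrow from next column: (0+2) - 1 = 1, borrow out 1
  col 9: (1 - 1 borrow-in) - 0 → 0 - 0 = 0, borrow out 0
Reading bits MSB→LSB: 0110101111
Strip leading zeros: 110101111
= 110101111


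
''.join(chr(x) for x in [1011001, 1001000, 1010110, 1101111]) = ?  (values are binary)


Codes (binary): 1011001 1001000 1010110 1101111
Per-code ASCII lookup:
  1011001 = 89  (range 65-90: uppercase, 89 - 65 = 24) → 'Y'
  1001000 = 72  (range 65-90: uppercase, 72 - 65 = 7) → 'H'
  1010110 = 86  (range 65-90: uppercase, 86 - 65 = 21) → 'V'
  1101111 = 111  (range 97-122: lowercase, 111 - 97 = 14) → 'o'
= 'YHVo'


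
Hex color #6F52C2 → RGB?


Hex: #6F52C2
R = 6F₁₆ = 111
G = 52₁₆ = 82
B = C2₁₆ = 194
= RGB(111, 82, 194)


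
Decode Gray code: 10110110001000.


Gray code: 10110110001000
MSB stays the same: 1
Each subsequent bit = prev_binary XOR current_gray:
  B[1] = 1 XOR 0 = 1
  B[2] = 1 XOR 1 = 0
  B[3] = 0 XOR 1 = 1
  B[4] = 1 XOR 0 = 1
  B[5] = 1 XOR 1 = 0
  B[6] = 0 XOR 1 = 1
  B[7] = 1 XOR 0 = 1
  B[8] = 1 XOR 0 = 1
  B[9] = 1 XOR 0 = 1
  B[10] = 1 XOR 1 = 0
  B[11] = 0 XOR 0 = 0
  B[12] = 0 XOR 0 = 0
  B[13] = 0 XOR 0 = 0
= 11011011110000 (14064 decimal)


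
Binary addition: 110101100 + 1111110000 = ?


Align and add column by column (LSB to MSB, carry propagating):
  00110101100
+ 01111110000
  -----------
  col 0: 0 + 0 + 0 (carry in) = 0 → bit 0, carry out 0
  col 1: 0 + 0 + 0 (carry in) = 0 → bit 0, carry out 0
  col 2: 1 + 0 + 0 (carry in) = 1 → bit 1, carry out 0
  col 3: 1 + 0 + 0 (carry in) = 1 → bit 1, carry out 0
  col 4: 0 + 1 + 0 (carry in) = 1 → bit 1, carry out 0
  col 5: 1 + 1 + 0 (carry in) = 2 → bit 0, carry out 1
  col 6: 0 + 1 + 1 (carry in) = 2 → bit 0, carry out 1
  col 7: 1 + 1 + 1 (carry in) = 3 → bit 1, carry out 1
  col 8: 1 + 1 + 1 (carry in) = 3 → bit 1, carry out 1
  col 9: 0 + 1 + 1 (carry in) = 2 → bit 0, carry out 1
  col 10: 0 + 0 + 1 (carry in) = 1 → bit 1, carry out 0
Reading bits MSB→LSB: 10110011100
Strip leading zeros: 10110011100
= 10110011100


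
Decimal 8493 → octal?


Divide by 8 repeatedly:
8493 ÷ 8 = 1061 remainder 5
1061 ÷ 8 = 132 remainder 5
132 ÷ 8 = 16 remainder 4
16 ÷ 8 = 2 remainder 0
2 ÷ 8 = 0 remainder 2
Reading remainders bottom-up:
= 0o20455


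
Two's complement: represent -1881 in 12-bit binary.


Original: 011101011001
Step 1 - Invert all bits: 100010100110
Step 2 - Add 1: 100010100110 + 1
= 100010100111 (represents -1881)


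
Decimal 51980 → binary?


Divide by 2 repeatedly:
51980 ÷ 2 = 25990 remainder 0
25990 ÷ 2 = 12995 remainder 0
12995 ÷ 2 = 6497 remainder 1
6497 ÷ 2 = 3248 remainder 1
3248 ÷ 2 = 1624 remainder 0
1624 ÷ 2 = 812 remainder 0
812 ÷ 2 = 406 remainder 0
406 ÷ 2 = 203 remainder 0
203 ÷ 2 = 101 remainder 1
101 ÷ 2 = 50 remainder 1
50 ÷ 2 = 25 remainder 0
25 ÷ 2 = 12 remainder 1
12 ÷ 2 = 6 remainder 0
6 ÷ 2 = 3 remainder 0
3 ÷ 2 = 1 remainder 1
1 ÷ 2 = 0 remainder 1
Reading remainders bottom-up:
= 1100101100001100


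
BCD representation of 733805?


Each digit → 4-bit binary:
  7 → 0111
  3 → 0011
  3 → 0011
  8 → 1000
  0 → 0000
  5 → 0101
= 0111 0011 0011 1000 0000 0101


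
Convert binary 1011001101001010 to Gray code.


Binary: 1011001101001010
Gray code: G = B XOR (B >> 1)
B >> 1 = 0101100110100101
1011001101001010 XOR 0101100110100101:
  1 XOR 0 = 1
  0 XOR 1 = 1
  1 XOR 0 = 1
  1 XOR 1 = 0
  0 XOR 1 = 1
  0 XOR 0 = 0
  1 XOR 0 = 1
  1 XOR 1 = 0
  0 XOR 1 = 1
  1 XOR 0 = 1
  0 XOR 1 = 1
  0 XOR 0 = 0
  1 XOR 0 = 1
  0 XOR 1 = 1
  1 XOR 0 = 1
  0 XOR 1 = 1
= 1110101011101111


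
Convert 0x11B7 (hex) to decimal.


Positional values:
Position 0: 7 × 16^0 = 7 × 1 = 7
Position 1: B × 16^1 = 11 × 16 = 176
Position 2: 1 × 16^2 = 1 × 256 = 256
Position 3: 1 × 16^3 = 1 × 4096 = 4096
Sum = 7 + 176 + 256 + 4096
= 4535


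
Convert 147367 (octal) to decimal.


Positional values:
Position 0: 7 × 8^0 = 7
Position 1: 6 × 8^1 = 48
Position 2: 3 × 8^2 = 192
Position 3: 7 × 8^3 = 3584
Position 4: 4 × 8^4 = 16384
Position 5: 1 × 8^5 = 32768
Sum = 7 + 48 + 192 + 3584 + 16384 + 32768
= 52983


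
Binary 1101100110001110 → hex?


Group into 4-bit nibbles: 1101100110001110
  1101 = D
  1001 = 9
  1000 = 8
  1110 = E
= 0xD98E


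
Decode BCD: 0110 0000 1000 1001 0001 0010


Each 4-bit group → digit:
  0110 → 6
  0000 → 0
  1000 → 8
  1001 → 9
  0001 → 1
  0010 → 2
= 608912


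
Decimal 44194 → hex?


Divide by 16 repeatedly:
44194 ÷ 16 = 2762 remainder 2 (2)
2762 ÷ 16 = 172 remainder 10 (A)
172 ÷ 16 = 10 remainder 12 (C)
10 ÷ 16 = 0 remainder 10 (A)
Reading remainders bottom-up:
= 0xACA2


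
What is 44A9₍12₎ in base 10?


Positional values (base 12):
  9 × 12^0 = 9 × 1 = 9
  A × 12^1 = 10 × 12 = 120
  4 × 12^2 = 4 × 144 = 576
  4 × 12^3 = 4 × 1728 = 6912
Sum = 9 + 120 + 576 + 6912
= 7617


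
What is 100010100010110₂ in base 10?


Positional values:
Bit 1: 1 × 2^1 = 2
Bit 2: 1 × 2^2 = 4
Bit 4: 1 × 2^4 = 16
Bit 8: 1 × 2^8 = 256
Bit 10: 1 × 2^10 = 1024
Bit 14: 1 × 2^14 = 16384
Sum = 2 + 4 + 16 + 256 + 1024 + 16384
= 17686


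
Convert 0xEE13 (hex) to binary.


Each hex digit → 4 binary bits:
  E = 1110
  E = 1110
  1 = 0001
  3 = 0011
Concatenate: 1110 1110 0001 0011
= 1110111000010011


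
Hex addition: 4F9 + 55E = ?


Align and add column by column (LSB to MSB, each column mod 16 with carry):
  04F9
+ 055E
  ----
  col 0: 9(9) + E(14) + 0 (carry in) = 23 → 7(7), carry out 1
  col 1: F(15) + 5(5) + 1 (carry in) = 21 → 5(5), carry out 1
  col 2: 4(4) + 5(5) + 1 (carry in) = 10 → A(10), carry out 0
  col 3: 0(0) + 0(0) + 0 (carry in) = 0 → 0(0), carry out 0
Reading digits MSB→LSB: 0A57
Strip leading zeros: A57
= 0xA57


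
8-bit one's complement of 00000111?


Original: 00000111
Invert all bits:
  bit 0: 0 → 1
  bit 1: 0 → 1
  bit 2: 0 → 1
  bit 3: 0 → 1
  bit 4: 0 → 1
  bit 5: 1 → 0
  bit 6: 1 → 0
  bit 7: 1 → 0
= 11111000


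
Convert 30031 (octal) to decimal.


Positional values:
Position 0: 1 × 8^0 = 1
Position 1: 3 × 8^1 = 24
Position 2: 0 × 8^2 = 0
Position 3: 0 × 8^3 = 0
Position 4: 3 × 8^4 = 12288
Sum = 1 + 24 + 0 + 0 + 12288
= 12313


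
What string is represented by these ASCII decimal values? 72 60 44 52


Codes (decimal): 72 60 44 52
Per-code ASCII lookup:
  72  (range 65-90: uppercase, 72 - 65 = 7) → 'H'
  60  (special character) → '<'
  44  (special character) → ','
  52  (range 48-57: digits, 52 - 48 = 4) → '4'
= 'H<,4'
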